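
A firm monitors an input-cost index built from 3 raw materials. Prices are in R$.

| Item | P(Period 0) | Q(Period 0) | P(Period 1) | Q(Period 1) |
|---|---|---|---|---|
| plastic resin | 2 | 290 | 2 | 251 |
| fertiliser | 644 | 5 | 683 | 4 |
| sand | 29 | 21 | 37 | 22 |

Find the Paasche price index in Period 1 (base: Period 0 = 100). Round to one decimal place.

Paasche price index uses current-period quantities as weights.
ΣP(Period 1)·Q(Period 1) = 2×251 + 683×4 + 37×22 = 502 + 2732 + 814 = 4048
ΣP(Period 0)·Q(Period 1) = 2×251 + 644×4 + 29×22 = 502 + 2576 + 638 = 3716
Index = 4048 / 3716 × 100 = 108.9343

108.9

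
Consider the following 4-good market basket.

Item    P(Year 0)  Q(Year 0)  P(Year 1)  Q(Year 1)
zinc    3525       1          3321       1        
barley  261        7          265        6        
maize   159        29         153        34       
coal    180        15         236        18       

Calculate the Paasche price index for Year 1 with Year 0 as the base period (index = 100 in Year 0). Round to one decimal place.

104.5

Paasche price index uses current-period quantities as weights.
ΣP(Year 1)·Q(Year 1) = 3321×1 + 265×6 + 153×34 + 236×18 = 3321 + 1590 + 5202 + 4248 = 14361
ΣP(Year 0)·Q(Year 1) = 3525×1 + 261×6 + 159×34 + 180×18 = 3525 + 1566 + 5406 + 3240 = 13737
Index = 14361 / 13737 × 100 = 104.5425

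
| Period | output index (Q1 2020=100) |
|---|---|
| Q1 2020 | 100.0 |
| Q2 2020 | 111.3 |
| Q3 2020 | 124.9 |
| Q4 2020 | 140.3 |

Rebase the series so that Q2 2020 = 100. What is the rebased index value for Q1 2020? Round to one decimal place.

89.8

Rebased(Q1 2020) = 100.0 / 111.3 × 100 = 89.8473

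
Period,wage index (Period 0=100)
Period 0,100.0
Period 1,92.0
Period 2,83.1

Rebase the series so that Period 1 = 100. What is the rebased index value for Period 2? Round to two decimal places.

Rebased(Period 2) = 83.1 / 92.0 × 100 = 90.3261

90.33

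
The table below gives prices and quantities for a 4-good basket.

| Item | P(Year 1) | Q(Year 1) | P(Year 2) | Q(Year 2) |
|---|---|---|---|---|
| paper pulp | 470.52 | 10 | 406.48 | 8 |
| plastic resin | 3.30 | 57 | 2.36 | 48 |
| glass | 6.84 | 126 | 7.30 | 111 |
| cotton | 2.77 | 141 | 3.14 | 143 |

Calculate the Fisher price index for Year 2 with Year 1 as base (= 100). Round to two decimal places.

90.78

Laspeyres component (base-period weights):
ΣP(Year 2)Q(Year 1) = 406.48×10 + 2.36×57 + 7.30×126 + 3.14×141 = 4064.8 + 134.52 + 919.8 + 442.74 = 5561.86
ΣP(Year 1)Q(Year 1) = 470.52×10 + 3.30×57 + 6.84×126 + 2.77×141 = 4705.2 + 188.1 + 861.84 + 390.57 = 6145.71
L = 5561.86 / 6145.71 × 100 = 90.4999
Paasche component (current-period weights):
ΣP(Year 2)Q(Year 2) = 406.48×8 + 2.36×48 + 7.30×111 + 3.14×143 = 3251.84 + 113.28 + 810.3 + 449.02 = 4624.44
ΣP(Year 1)Q(Year 2) = 470.52×8 + 3.30×48 + 6.84×111 + 2.77×143 = 3764.16 + 158.4 + 759.24 + 396.11 = 5077.91
P = 4624.44 / 5077.91 × 100 = 91.0698
Fisher = √(L × P) = √(90.4999 × 91.0698) = 90.7844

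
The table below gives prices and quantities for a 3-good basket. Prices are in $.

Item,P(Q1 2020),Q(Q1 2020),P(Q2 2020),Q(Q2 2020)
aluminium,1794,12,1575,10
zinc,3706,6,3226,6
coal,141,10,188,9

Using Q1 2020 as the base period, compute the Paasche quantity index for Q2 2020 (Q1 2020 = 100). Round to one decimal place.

91.7

Paasche quantity index uses current-period prices as weights.
ΣP(Q2 2020)·Q(Q2 2020) = 1575×10 + 3226×6 + 188×9 = 15750 + 19356 + 1692 = 36798
ΣP(Q2 2020)·Q(Q1 2020) = 1575×12 + 3226×6 + 188×10 = 18900 + 19356 + 1880 = 40136
Index = 36798 / 40136 × 100 = 91.6833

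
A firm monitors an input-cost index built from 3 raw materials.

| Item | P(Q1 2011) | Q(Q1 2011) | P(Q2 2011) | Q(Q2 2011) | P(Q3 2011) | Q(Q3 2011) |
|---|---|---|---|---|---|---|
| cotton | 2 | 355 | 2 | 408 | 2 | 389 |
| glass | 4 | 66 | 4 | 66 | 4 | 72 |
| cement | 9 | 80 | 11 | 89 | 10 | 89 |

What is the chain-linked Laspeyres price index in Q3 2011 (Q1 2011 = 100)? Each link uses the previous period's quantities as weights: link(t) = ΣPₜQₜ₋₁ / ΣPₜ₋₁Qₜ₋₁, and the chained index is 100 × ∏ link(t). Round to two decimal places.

104.71

Link Q1 2011→Q2 2011:
ΣP(Q2 2011)Q(Q1 2011) = 2×355 + 4×66 + 11×80 = 710 + 264 + 880 = 1854
ΣP(Q1 2011)Q(Q1 2011) = 2×355 + 4×66 + 9×80 = 710 + 264 + 720 = 1694
link = 1854/1694 = 1.094451
Link Q2 2011→Q3 2011:
ΣP(Q3 2011)Q(Q2 2011) = 2×408 + 4×66 + 10×89 = 816 + 264 + 890 = 1970
ΣP(Q2 2011)Q(Q2 2011) = 2×408 + 4×66 + 11×89 = 816 + 264 + 979 = 2059
link = 1970/2059 = 0.956775
Chained index = 100 × 1.094451 × 0.956775 = 104.7144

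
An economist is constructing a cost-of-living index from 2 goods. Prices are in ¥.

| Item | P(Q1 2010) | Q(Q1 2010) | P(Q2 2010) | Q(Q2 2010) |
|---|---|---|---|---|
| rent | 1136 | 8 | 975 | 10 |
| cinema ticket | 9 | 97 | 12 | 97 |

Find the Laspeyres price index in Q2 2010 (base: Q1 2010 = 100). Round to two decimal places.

89.99

Laspeyres price index uses base-period quantities as weights.
ΣP(Q2 2010)·Q(Q1 2010) = 975×8 + 12×97 = 7800 + 1164 = 8964
ΣP(Q1 2010)·Q(Q1 2010) = 1136×8 + 9×97 = 9088 + 873 = 9961
Index = 8964 / 9961 × 100 = 89.9910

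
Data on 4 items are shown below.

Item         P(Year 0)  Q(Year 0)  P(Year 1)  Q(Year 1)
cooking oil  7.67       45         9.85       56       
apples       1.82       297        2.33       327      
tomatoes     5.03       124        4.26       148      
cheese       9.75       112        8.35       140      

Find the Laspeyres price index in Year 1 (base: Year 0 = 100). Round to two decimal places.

Laspeyres price index uses base-period quantities as weights.
ΣP(Year 1)·Q(Year 0) = 9.85×45 + 2.33×297 + 4.26×124 + 8.35×112 = 443.25 + 692.01 + 528.24 + 935.2 = 2598.7
ΣP(Year 0)·Q(Year 0) = 7.67×45 + 1.82×297 + 5.03×124 + 9.75×112 = 345.15 + 540.54 + 623.72 + 1092 = 2601.41
Index = 2598.7 / 2601.41 × 100 = 99.8958

99.90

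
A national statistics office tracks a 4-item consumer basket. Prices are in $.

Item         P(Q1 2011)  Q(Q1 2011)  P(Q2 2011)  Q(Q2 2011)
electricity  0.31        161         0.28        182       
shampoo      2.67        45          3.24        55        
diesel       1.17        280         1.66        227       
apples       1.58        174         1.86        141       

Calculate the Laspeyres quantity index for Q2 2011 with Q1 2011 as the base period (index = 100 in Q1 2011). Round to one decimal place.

Laspeyres quantity index uses base-period prices as weights.
ΣP(Q1 2011)·Q(Q2 2011) = 0.31×182 + 2.67×55 + 1.17×227 + 1.58×141 = 56.42 + 146.85 + 265.59 + 222.78 = 691.64
ΣP(Q1 2011)·Q(Q1 2011) = 0.31×161 + 2.67×45 + 1.17×280 + 1.58×174 = 49.91 + 120.15 + 327.6 + 274.92 = 772.58
Index = 691.64 / 772.58 × 100 = 89.5234

89.5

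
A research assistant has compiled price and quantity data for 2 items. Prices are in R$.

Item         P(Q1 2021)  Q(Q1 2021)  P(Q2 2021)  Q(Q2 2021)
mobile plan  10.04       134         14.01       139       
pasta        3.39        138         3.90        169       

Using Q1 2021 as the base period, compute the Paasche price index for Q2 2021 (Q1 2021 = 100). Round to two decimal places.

132.41

Paasche price index uses current-period quantities as weights.
ΣP(Q2 2021)·Q(Q2 2021) = 14.01×139 + 3.90×169 = 1947.39 + 659.1 = 2606.49
ΣP(Q1 2021)·Q(Q2 2021) = 10.04×139 + 3.39×169 = 1395.56 + 572.91 = 1968.47
Index = 2606.49 / 1968.47 × 100 = 132.4120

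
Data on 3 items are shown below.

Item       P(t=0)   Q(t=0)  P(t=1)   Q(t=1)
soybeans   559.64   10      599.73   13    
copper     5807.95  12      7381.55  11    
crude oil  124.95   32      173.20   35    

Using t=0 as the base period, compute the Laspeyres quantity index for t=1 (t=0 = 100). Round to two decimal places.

Laspeyres quantity index uses base-period prices as weights.
ΣP(t=0)·Q(t=1) = 559.64×13 + 5807.95×11 + 124.95×35 = 7275.32 + 63887.45 + 4373.25 = 75536.02
ΣP(t=0)·Q(t=0) = 559.64×10 + 5807.95×12 + 124.95×32 = 5596.4 + 69695.4 + 3998.4 = 79290.2
Index = 75536.02 / 79290.2 × 100 = 95.2653

95.27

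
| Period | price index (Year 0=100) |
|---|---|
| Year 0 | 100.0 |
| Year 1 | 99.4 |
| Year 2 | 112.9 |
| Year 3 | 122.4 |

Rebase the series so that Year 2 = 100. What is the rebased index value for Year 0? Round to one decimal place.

88.6

Rebased(Year 0) = 100.0 / 112.9 × 100 = 88.5740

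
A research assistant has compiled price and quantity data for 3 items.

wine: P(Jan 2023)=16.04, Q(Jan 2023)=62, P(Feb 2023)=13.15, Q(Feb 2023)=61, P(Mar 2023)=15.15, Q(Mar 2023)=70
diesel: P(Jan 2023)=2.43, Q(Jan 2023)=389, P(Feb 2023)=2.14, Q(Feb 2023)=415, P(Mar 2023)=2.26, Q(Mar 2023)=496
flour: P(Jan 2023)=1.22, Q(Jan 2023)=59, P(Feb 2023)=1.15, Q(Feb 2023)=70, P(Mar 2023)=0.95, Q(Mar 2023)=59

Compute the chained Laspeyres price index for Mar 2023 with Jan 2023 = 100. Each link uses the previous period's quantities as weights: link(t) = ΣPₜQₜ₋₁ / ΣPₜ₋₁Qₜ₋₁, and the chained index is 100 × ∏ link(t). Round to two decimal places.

92.88

Link Jan 2023→Feb 2023:
ΣP(Feb 2023)Q(Jan 2023) = 13.15×62 + 2.14×389 + 1.15×59 = 815.3 + 832.46 + 67.85 = 1715.61
ΣP(Jan 2023)Q(Jan 2023) = 16.04×62 + 2.43×389 + 1.22×59 = 994.48 + 945.27 + 71.98 = 2011.73
link = 1715.61/2011.73 = 0.852803
Link Feb 2023→Mar 2023:
ΣP(Mar 2023)Q(Feb 2023) = 15.15×61 + 2.26×415 + 0.95×70 = 924.15 + 937.9 + 66.5 = 1928.55
ΣP(Feb 2023)Q(Feb 2023) = 13.15×61 + 2.14×415 + 1.15×70 = 802.15 + 888.1 + 80.5 = 1770.75
link = 1928.55/1770.75 = 1.089115
Chained index = 100 × 0.852803 × 1.089115 = 92.8801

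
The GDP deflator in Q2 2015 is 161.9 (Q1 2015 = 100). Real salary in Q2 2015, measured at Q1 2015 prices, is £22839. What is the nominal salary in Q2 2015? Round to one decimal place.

Nominal = Real × (Index/100) = 22839 × (161.9/100)
        = 22839 × 1.619 = 36976.3410

36976.3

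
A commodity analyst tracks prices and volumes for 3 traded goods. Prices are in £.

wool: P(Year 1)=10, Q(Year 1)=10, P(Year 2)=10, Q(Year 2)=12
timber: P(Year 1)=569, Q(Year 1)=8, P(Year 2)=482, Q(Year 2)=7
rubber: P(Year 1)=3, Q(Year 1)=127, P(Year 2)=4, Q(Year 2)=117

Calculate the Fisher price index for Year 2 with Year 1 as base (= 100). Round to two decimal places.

Laspeyres component (base-period weights):
ΣP(Year 2)Q(Year 1) = 10×10 + 482×8 + 4×127 = 100 + 3856 + 508 = 4464
ΣP(Year 1)Q(Year 1) = 10×10 + 569×8 + 3×127 = 100 + 4552 + 381 = 5033
L = 4464 / 5033 × 100 = 88.6946
Paasche component (current-period weights):
ΣP(Year 2)Q(Year 2) = 10×12 + 482×7 + 4×117 = 120 + 3374 + 468 = 3962
ΣP(Year 1)Q(Year 2) = 10×12 + 569×7 + 3×117 = 120 + 3983 + 351 = 4454
P = 3962 / 4454 × 100 = 88.9537
Fisher = √(L × P) = √(88.6946 × 88.9537) = 88.8241

88.82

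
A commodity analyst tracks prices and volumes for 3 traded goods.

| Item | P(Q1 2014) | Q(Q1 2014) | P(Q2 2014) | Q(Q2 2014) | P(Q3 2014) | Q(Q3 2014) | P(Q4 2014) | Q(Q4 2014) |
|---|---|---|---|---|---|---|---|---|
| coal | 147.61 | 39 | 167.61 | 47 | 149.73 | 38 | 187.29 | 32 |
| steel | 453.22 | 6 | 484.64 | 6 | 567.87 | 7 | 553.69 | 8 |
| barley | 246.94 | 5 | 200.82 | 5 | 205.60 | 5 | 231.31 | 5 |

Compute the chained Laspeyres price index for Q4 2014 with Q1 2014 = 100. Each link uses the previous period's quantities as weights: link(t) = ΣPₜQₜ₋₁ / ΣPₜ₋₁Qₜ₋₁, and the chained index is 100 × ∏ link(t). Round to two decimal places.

118.97

Link Q1 2014→Q2 2014:
ΣP(Q2 2014)Q(Q1 2014) = 167.61×39 + 484.64×6 + 200.82×5 = 6536.79 + 2907.84 + 1004.1 = 10448.73
ΣP(Q1 2014)Q(Q1 2014) = 147.61×39 + 453.22×6 + 246.94×5 = 5756.79 + 2719.32 + 1234.7 = 9710.81
link = 10448.73/9710.81 = 1.075990
Link Q2 2014→Q3 2014:
ΣP(Q3 2014)Q(Q2 2014) = 149.73×47 + 567.87×6 + 205.60×5 = 7037.31 + 3407.22 + 1028 = 11472.53
ΣP(Q2 2014)Q(Q2 2014) = 167.61×47 + 484.64×6 + 200.82×5 = 7877.67 + 2907.84 + 1004.1 = 11789.61
link = 11472.53/11789.61 = 0.973105
Link Q3 2014→Q4 2014:
ΣP(Q4 2014)Q(Q3 2014) = 187.29×38 + 553.69×7 + 231.31×5 = 7117.02 + 3875.83 + 1156.55 = 12149.4
ΣP(Q3 2014)Q(Q3 2014) = 149.73×38 + 567.87×7 + 205.60×5 = 5689.74 + 3975.09 + 1028 = 10692.83
link = 12149.4/10692.83 = 1.136219
Chained index = 100 × 1.075990 × 0.973105 × 1.136219 = 118.9680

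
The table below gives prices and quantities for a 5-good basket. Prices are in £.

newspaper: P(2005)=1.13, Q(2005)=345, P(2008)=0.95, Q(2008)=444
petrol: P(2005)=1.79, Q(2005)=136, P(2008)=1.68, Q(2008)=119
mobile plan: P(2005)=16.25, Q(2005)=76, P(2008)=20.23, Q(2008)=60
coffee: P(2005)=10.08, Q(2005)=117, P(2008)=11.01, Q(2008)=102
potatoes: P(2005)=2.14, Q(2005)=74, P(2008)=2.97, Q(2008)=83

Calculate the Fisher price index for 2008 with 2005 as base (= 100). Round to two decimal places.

111.51

Laspeyres component (base-period weights):
ΣP(2008)Q(2005) = 0.95×345 + 1.68×136 + 20.23×76 + 11.01×117 + 2.97×74 = 327.75 + 228.48 + 1537.48 + 1288.17 + 219.78 = 3601.66
ΣP(2005)Q(2005) = 1.13×345 + 1.79×136 + 16.25×76 + 10.08×117 + 2.14×74 = 389.85 + 243.44 + 1235 + 1179.36 + 158.36 = 3206.01
L = 3601.66 / 3206.01 × 100 = 112.3409
Paasche component (current-period weights):
ΣP(2008)Q(2008) = 0.95×444 + 1.68×119 + 20.23×60 + 11.01×102 + 2.97×83 = 421.8 + 199.92 + 1213.8 + 1123.02 + 246.51 = 3205.05
ΣP(2005)Q(2008) = 1.13×444 + 1.79×119 + 16.25×60 + 10.08×102 + 2.14×83 = 501.72 + 213.01 + 975 + 1028.16 + 177.62 = 2895.51
P = 3205.05 / 2895.51 × 100 = 110.6903
Fisher = √(L × P) = √(112.3409 × 110.6903) = 111.5126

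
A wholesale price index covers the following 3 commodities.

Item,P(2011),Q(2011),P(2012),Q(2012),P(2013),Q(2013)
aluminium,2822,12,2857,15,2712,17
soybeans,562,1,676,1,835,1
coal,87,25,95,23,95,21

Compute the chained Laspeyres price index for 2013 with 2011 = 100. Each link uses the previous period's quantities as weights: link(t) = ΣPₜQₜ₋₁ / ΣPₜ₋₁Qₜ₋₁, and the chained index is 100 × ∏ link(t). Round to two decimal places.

Link 2011→2012:
ΣP(2012)Q(2011) = 2857×12 + 676×1 + 95×25 = 34284 + 676 + 2375 = 37335
ΣP(2011)Q(2011) = 2822×12 + 562×1 + 87×25 = 33864 + 562 + 2175 = 36601
link = 37335/36601 = 1.020054
Link 2012→2013:
ΣP(2013)Q(2012) = 2712×15 + 835×1 + 95×23 = 40680 + 835 + 2185 = 43700
ΣP(2012)Q(2012) = 2857×15 + 676×1 + 95×23 = 42855 + 676 + 2185 = 45716
link = 43700/45716 = 0.955902
Chained index = 100 × 1.020054 × 0.955902 = 97.5071

97.51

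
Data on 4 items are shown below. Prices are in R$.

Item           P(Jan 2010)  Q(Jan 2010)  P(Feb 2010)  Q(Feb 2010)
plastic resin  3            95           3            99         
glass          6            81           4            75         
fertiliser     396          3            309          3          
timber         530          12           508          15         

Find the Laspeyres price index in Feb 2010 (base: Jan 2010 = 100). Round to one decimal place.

Laspeyres price index uses base-period quantities as weights.
ΣP(Feb 2010)·Q(Jan 2010) = 3×95 + 4×81 + 309×3 + 508×12 = 285 + 324 + 927 + 6096 = 7632
ΣP(Jan 2010)·Q(Jan 2010) = 3×95 + 6×81 + 396×3 + 530×12 = 285 + 486 + 1188 + 6360 = 8319
Index = 7632 / 8319 × 100 = 91.7418

91.7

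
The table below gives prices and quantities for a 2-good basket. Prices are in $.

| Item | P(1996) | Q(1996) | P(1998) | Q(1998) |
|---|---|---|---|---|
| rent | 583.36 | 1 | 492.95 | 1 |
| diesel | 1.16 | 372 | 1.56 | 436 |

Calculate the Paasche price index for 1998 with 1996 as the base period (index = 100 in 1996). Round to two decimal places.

107.71

Paasche price index uses current-period quantities as weights.
ΣP(1998)·Q(1998) = 492.95×1 + 1.56×436 = 492.95 + 680.16 = 1173.11
ΣP(1996)·Q(1998) = 583.36×1 + 1.16×436 = 583.36 + 505.76 = 1089.12
Index = 1173.11 / 1089.12 × 100 = 107.7117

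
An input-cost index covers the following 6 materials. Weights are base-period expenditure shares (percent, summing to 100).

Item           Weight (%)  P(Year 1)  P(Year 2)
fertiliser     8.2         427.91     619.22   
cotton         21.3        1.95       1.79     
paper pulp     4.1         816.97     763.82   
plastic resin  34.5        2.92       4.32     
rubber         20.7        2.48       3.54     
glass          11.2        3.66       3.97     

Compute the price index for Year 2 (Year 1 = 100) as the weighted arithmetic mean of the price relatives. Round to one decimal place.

128.0

fertiliser: 8.2 × (619.22/427.91) = 8.2 × 1.447080 = 11.8661
cotton: 21.3 × (1.79/1.95) = 21.3 × 0.917949 = 19.5523
paper pulp: 4.1 × (763.82/816.97) = 4.1 × 0.934943 = 3.8333
plastic resin: 34.5 × (4.32/2.92) = 34.5 × 1.479452 = 51.0411
rubber: 20.7 × (3.54/2.48) = 20.7 × 1.427419 = 29.5476
glass: 11.2 × (3.97/3.66) = 11.2 × 1.084699 = 12.1486
Index = Σ wᵢ·(p₁ᵢ/p₀ᵢ) = 11.8661 + 19.5523 + 3.8333 + 51.0411 + 29.5476 + 12.1486 = 127.9889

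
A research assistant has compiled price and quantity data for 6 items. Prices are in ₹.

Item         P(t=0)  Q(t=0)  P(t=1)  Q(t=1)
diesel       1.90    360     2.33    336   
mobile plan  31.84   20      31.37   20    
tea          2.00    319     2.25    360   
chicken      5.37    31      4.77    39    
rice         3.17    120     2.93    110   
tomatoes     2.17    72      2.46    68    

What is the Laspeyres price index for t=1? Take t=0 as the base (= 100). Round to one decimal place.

Laspeyres price index uses base-period quantities as weights.
ΣP(t=1)·Q(t=0) = 2.33×360 + 31.37×20 + 2.25×319 + 4.77×31 + 2.93×120 + 2.46×72 = 838.8 + 627.4 + 717.75 + 147.87 + 351.6 + 177.12 = 2860.54
ΣP(t=0)·Q(t=0) = 1.90×360 + 31.84×20 + 2.00×319 + 5.37×31 + 3.17×120 + 2.17×72 = 684 + 636.8 + 638 + 166.47 + 380.4 + 156.24 = 2661.91
Index = 2860.54 / 2661.91 × 100 = 107.4619

107.5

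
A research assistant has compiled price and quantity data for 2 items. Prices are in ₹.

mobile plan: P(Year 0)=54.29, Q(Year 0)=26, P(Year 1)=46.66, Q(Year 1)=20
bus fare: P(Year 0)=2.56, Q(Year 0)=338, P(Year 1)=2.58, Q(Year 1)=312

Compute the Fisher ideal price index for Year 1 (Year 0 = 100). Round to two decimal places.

Laspeyres component (base-period weights):
ΣP(Year 1)Q(Year 0) = 46.66×26 + 2.58×338 = 1213.16 + 872.04 = 2085.2
ΣP(Year 0)Q(Year 0) = 54.29×26 + 2.56×338 = 1411.54 + 865.28 = 2276.82
L = 2085.2 / 2276.82 × 100 = 91.5839
Paasche component (current-period weights):
ΣP(Year 1)Q(Year 1) = 46.66×20 + 2.58×312 = 933.2 + 804.96 = 1738.16
ΣP(Year 0)Q(Year 1) = 54.29×20 + 2.56×312 = 1085.8 + 798.72 = 1884.52
P = 1738.16 / 1884.52 × 100 = 92.2336
Fisher = √(L × P) = √(91.5839 × 92.2336) = 91.9081

91.91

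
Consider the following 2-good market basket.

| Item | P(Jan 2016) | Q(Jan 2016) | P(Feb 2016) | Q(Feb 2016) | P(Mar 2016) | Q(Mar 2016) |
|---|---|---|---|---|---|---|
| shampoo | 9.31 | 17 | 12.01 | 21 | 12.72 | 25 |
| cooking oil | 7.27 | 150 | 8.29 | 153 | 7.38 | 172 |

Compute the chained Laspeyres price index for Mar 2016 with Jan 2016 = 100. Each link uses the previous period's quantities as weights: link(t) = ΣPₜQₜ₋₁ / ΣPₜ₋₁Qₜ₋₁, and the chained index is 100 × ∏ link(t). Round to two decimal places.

106.45

Link Jan 2016→Feb 2016:
ΣP(Feb 2016)Q(Jan 2016) = 12.01×17 + 8.29×150 = 204.17 + 1243.5 = 1447.67
ΣP(Jan 2016)Q(Jan 2016) = 9.31×17 + 7.27×150 = 158.27 + 1090.5 = 1248.77
link = 1447.67/1248.77 = 1.159277
Link Feb 2016→Mar 2016:
ΣP(Mar 2016)Q(Feb 2016) = 12.72×21 + 7.38×153 = 267.12 + 1129.14 = 1396.26
ΣP(Feb 2016)Q(Feb 2016) = 12.01×21 + 8.29×153 = 252.21 + 1268.37 = 1520.58
link = 1396.26/1520.58 = 0.918242
Chained index = 100 × 1.159277 × 0.918242 = 106.4496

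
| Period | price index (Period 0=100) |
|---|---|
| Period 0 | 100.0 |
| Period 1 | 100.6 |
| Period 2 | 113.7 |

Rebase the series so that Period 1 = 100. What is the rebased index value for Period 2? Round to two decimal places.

113.02

Rebased(Period 2) = 113.7 / 100.6 × 100 = 113.0219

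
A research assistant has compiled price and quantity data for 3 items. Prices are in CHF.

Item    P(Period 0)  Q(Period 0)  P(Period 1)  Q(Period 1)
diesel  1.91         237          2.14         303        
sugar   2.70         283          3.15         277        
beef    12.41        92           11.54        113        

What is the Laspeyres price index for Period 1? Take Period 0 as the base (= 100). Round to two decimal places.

Laspeyres price index uses base-period quantities as weights.
ΣP(Period 1)·Q(Period 0) = 2.14×237 + 3.15×283 + 11.54×92 = 507.18 + 891.45 + 1061.68 = 2460.31
ΣP(Period 0)·Q(Period 0) = 1.91×237 + 2.70×283 + 12.41×92 = 452.67 + 764.1 + 1141.72 = 2358.49
Index = 2460.31 / 2358.49 × 100 = 104.3172

104.32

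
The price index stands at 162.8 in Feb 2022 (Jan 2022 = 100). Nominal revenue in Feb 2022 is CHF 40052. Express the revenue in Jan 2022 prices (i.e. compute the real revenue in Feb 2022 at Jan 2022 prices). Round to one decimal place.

Real = Nominal ÷ (Index/100) = 40052 ÷ (162.8/100)
     = 40052 ÷ 1.628 = 24601.9656

24602.0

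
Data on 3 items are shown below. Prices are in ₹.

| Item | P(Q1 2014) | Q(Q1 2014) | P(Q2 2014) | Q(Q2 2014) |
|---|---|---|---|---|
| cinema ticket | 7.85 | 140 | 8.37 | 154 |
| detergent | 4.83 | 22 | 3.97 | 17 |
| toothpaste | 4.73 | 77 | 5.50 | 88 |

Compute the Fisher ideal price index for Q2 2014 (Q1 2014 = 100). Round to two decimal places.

107.51

Laspeyres component (base-period weights):
ΣP(Q2 2014)Q(Q1 2014) = 8.37×140 + 3.97×22 + 5.50×77 = 1171.8 + 87.34 + 423.5 = 1682.64
ΣP(Q1 2014)Q(Q1 2014) = 7.85×140 + 4.83×22 + 4.73×77 = 1099 + 106.26 + 364.21 = 1569.47
L = 1682.64 / 1569.47 × 100 = 107.2107
Paasche component (current-period weights):
ΣP(Q2 2014)Q(Q2 2014) = 8.37×154 + 3.97×17 + 5.50×88 = 1288.98 + 67.49 + 484 = 1840.47
ΣP(Q1 2014)Q(Q2 2014) = 7.85×154 + 4.83×17 + 4.73×88 = 1208.9 + 82.11 + 416.24 = 1707.25
P = 1840.47 / 1707.25 × 100 = 107.8032
Fisher = √(L × P) = √(107.2107 × 107.8032) = 107.5065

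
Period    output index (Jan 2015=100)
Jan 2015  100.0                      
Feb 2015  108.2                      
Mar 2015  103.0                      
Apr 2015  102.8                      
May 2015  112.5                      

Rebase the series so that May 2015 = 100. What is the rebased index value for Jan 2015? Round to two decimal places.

88.89

Rebased(Jan 2015) = 100.0 / 112.5 × 100 = 88.8889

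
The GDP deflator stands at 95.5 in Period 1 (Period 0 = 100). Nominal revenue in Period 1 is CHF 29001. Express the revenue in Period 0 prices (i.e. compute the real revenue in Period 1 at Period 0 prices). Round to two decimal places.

Real = Nominal ÷ (Index/100) = 29001 ÷ (95.5/100)
     = 29001 ÷ 0.955 = 30367.5393

30367.54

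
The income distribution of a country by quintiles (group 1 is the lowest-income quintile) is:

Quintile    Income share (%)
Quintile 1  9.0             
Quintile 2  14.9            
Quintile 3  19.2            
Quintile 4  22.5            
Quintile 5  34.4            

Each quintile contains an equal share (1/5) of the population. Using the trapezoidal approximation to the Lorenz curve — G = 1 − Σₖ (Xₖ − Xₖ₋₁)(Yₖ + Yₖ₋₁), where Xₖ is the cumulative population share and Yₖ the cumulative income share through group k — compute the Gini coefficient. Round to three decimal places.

Cumulative income shares Yₖ: 0.0900, 0.2390, 0.4310, 0.6560, 1.0000
Σ (Xₖ−Xₖ₋₁)(Yₖ+Yₖ₋₁) = (1/5)(0.0900+0.0000) + (1/5)(0.2390+0.0900) + (1/5)(0.4310+0.2390) + (1/5)(0.6560+0.4310) + (1/5)(1.0000+0.6560)
  = 0.0180 + 0.0658 + 0.1340 + 0.2174 + 0.3312 = 0.7664
G = 1 − 0.7664 = 0.2336

0.234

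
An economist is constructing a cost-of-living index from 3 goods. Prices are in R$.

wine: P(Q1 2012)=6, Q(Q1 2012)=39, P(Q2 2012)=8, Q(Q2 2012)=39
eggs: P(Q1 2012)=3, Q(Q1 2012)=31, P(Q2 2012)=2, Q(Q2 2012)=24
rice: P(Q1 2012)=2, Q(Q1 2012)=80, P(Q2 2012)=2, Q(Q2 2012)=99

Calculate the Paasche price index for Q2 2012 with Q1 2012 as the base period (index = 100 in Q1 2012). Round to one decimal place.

Paasche price index uses current-period quantities as weights.
ΣP(Q2 2012)·Q(Q2 2012) = 8×39 + 2×24 + 2×99 = 312 + 48 + 198 = 558
ΣP(Q1 2012)·Q(Q2 2012) = 6×39 + 3×24 + 2×99 = 234 + 72 + 198 = 504
Index = 558 / 504 × 100 = 110.7143

110.7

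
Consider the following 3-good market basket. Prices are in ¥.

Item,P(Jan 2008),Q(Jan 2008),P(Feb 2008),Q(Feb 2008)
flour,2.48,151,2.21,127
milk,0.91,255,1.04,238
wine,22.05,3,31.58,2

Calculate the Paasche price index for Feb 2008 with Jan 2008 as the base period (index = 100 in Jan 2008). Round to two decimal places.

102.73

Paasche price index uses current-period quantities as weights.
ΣP(Feb 2008)·Q(Feb 2008) = 2.21×127 + 1.04×238 + 31.58×2 = 280.67 + 247.52 + 63.16 = 591.35
ΣP(Jan 2008)·Q(Feb 2008) = 2.48×127 + 0.91×238 + 22.05×2 = 314.96 + 216.58 + 44.1 = 575.64
Index = 591.35 / 575.64 × 100 = 102.7291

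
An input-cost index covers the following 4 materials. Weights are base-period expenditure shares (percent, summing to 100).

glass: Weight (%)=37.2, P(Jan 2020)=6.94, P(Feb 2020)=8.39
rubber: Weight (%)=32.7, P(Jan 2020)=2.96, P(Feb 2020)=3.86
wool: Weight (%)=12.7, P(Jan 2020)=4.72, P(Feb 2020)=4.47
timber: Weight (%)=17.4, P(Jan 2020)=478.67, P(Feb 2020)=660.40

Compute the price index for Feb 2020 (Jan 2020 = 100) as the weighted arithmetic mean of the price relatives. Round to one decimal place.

123.6

glass: 37.2 × (8.39/6.94) = 37.2 × 1.208934 = 44.9723
rubber: 32.7 × (3.86/2.96) = 32.7 × 1.304054 = 42.6426
wool: 12.7 × (4.47/4.72) = 12.7 × 0.947034 = 12.0273
timber: 17.4 × (660.40/478.67) = 17.4 × 1.379656 = 24.0060
Index = Σ wᵢ·(p₁ᵢ/p₀ᵢ) = 44.9723 + 42.6426 + 12.0273 + 24.0060 = 123.6482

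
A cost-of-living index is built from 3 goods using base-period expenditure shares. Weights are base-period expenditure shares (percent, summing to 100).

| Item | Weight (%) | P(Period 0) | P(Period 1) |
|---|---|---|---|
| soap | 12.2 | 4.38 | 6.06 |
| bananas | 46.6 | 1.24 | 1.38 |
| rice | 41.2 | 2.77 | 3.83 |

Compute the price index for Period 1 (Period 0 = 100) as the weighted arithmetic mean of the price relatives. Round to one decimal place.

soap: 12.2 × (6.06/4.38) = 12.2 × 1.383562 = 16.8795
bananas: 46.6 × (1.38/1.24) = 46.6 × 1.112903 = 51.8613
rice: 41.2 × (3.83/2.77) = 41.2 × 1.382671 = 56.9661
Index = Σ wᵢ·(p₁ᵢ/p₀ᵢ) = 16.8795 + 51.8613 + 56.9661 = 125.7068

125.7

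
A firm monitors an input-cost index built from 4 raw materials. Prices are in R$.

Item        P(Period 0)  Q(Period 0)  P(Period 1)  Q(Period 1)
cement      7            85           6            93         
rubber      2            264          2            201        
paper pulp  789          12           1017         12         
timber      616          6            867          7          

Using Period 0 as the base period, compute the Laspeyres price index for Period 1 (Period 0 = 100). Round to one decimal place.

Laspeyres price index uses base-period quantities as weights.
ΣP(Period 1)·Q(Period 0) = 6×85 + 2×264 + 1017×12 + 867×6 = 510 + 528 + 12204 + 5202 = 18444
ΣP(Period 0)·Q(Period 0) = 7×85 + 2×264 + 789×12 + 616×6 = 595 + 528 + 9468 + 3696 = 14287
Index = 18444 / 14287 × 100 = 129.0964

129.1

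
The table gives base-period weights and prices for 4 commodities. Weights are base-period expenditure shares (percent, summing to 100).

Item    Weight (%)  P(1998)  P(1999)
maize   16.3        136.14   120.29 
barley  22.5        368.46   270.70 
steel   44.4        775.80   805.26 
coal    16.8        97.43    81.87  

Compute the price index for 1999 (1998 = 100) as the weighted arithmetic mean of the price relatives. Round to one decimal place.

maize: 16.3 × (120.29/136.14) = 16.3 × 0.883576 = 14.4023
barley: 22.5 × (270.70/368.46) = 22.5 × 0.734679 = 16.5303
steel: 44.4 × (805.26/775.80) = 44.4 × 1.037974 = 46.0860
coal: 16.8 × (81.87/97.43) = 16.8 × 0.840296 = 14.1170
Index = Σ wᵢ·(p₁ᵢ/p₀ᵢ) = 14.4023 + 16.5303 + 46.0860 + 14.1170 = 91.1356

91.1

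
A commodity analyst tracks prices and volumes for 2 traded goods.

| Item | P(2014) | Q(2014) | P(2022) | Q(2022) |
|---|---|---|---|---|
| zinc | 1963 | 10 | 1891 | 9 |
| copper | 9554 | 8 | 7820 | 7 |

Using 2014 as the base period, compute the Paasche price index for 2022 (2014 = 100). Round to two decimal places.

84.88

Paasche price index uses current-period quantities as weights.
ΣP(2022)·Q(2022) = 1891×9 + 7820×7 = 17019 + 54740 = 71759
ΣP(2014)·Q(2022) = 1963×9 + 9554×7 = 17667 + 66878 = 84545
Index = 71759 / 84545 × 100 = 84.8767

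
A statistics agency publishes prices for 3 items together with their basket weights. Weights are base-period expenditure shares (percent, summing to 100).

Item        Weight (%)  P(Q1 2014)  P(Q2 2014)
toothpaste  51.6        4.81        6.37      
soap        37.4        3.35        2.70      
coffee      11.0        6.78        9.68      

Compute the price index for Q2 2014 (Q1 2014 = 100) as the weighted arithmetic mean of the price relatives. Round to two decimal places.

toothpaste: 51.6 × (6.37/4.81) = 51.6 × 1.324324 = 68.3351
soap: 37.4 × (2.70/3.35) = 37.4 × 0.805970 = 30.1433
coffee: 11.0 × (9.68/6.78) = 11.0 × 1.427729 = 15.7050
Index = Σ wᵢ·(p₁ᵢ/p₀ᵢ) = 68.3351 + 30.1433 + 15.7050 = 114.1834

114.18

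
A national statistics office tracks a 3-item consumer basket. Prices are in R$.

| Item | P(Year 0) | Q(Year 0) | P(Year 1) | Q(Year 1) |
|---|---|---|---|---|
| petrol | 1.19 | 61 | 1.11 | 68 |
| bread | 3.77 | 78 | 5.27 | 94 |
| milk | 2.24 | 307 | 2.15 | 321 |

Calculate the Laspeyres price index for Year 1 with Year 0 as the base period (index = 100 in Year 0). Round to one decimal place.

108.0

Laspeyres price index uses base-period quantities as weights.
ΣP(Year 1)·Q(Year 0) = 1.11×61 + 5.27×78 + 2.15×307 = 67.71 + 411.06 + 660.05 = 1138.82
ΣP(Year 0)·Q(Year 0) = 1.19×61 + 3.77×78 + 2.24×307 = 72.59 + 294.06 + 687.68 = 1054.33
Index = 1138.82 / 1054.33 × 100 = 108.0136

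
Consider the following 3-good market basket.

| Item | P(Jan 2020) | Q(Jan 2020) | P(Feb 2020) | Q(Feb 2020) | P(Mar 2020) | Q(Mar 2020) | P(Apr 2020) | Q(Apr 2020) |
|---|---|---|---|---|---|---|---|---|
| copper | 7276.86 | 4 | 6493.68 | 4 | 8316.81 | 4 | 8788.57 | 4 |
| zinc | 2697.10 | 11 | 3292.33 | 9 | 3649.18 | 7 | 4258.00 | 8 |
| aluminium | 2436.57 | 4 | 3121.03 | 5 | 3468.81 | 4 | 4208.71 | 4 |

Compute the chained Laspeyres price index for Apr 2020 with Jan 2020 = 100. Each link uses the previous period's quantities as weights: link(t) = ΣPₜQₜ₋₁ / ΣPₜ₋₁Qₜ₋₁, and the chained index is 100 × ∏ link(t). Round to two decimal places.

Link Jan 2020→Feb 2020:
ΣP(Feb 2020)Q(Jan 2020) = 6493.68×4 + 3292.33×11 + 3121.03×4 = 25974.72 + 36215.63 + 12484.12 = 74674.47
ΣP(Jan 2020)Q(Jan 2020) = 7276.86×4 + 2697.10×11 + 2436.57×4 = 29107.44 + 29668.1 + 9746.28 = 68521.82
link = 74674.47/68521.82 = 1.089791
Link Feb 2020→Mar 2020:
ΣP(Mar 2020)Q(Feb 2020) = 8316.81×4 + 3649.18×9 + 3468.81×5 = 33267.24 + 32842.62 + 17344.05 = 83453.91
ΣP(Feb 2020)Q(Feb 2020) = 6493.68×4 + 3292.33×9 + 3121.03×5 = 25974.72 + 29630.97 + 15605.15 = 71210.84
link = 83453.91/71210.84 = 1.171927
Link Mar 2020→Apr 2020:
ΣP(Apr 2020)Q(Mar 2020) = 8788.57×4 + 4258.00×7 + 4208.71×4 = 35154.28 + 29806 + 16834.84 = 81795.12
ΣP(Mar 2020)Q(Mar 2020) = 8316.81×4 + 3649.18×7 + 3468.81×4 = 33267.24 + 25544.26 + 13875.24 = 72686.74
link = 81795.12/72686.74 = 1.125310
Chained index = 100 × 1.089791 × 1.171927 × 1.125310 = 143.7196

143.72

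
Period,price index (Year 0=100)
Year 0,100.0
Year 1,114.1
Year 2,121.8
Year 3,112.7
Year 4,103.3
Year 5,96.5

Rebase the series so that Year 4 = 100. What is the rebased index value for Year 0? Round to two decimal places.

Rebased(Year 0) = 100.0 / 103.3 × 100 = 96.8054

96.81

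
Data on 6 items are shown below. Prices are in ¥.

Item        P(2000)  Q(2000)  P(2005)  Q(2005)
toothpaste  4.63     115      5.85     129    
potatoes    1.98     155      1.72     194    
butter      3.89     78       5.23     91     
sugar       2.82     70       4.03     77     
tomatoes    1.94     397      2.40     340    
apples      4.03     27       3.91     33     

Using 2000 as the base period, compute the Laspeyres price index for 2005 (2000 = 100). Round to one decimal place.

121.1

Laspeyres price index uses base-period quantities as weights.
ΣP(2005)·Q(2000) = 5.85×115 + 1.72×155 + 5.23×78 + 4.03×70 + 2.40×397 + 3.91×27 = 672.75 + 266.6 + 407.94 + 282.1 + 952.8 + 105.57 = 2687.76
ΣP(2000)·Q(2000) = 4.63×115 + 1.98×155 + 3.89×78 + 2.82×70 + 1.94×397 + 4.03×27 = 532.45 + 306.9 + 303.42 + 197.4 + 770.18 + 108.81 = 2219.16
Index = 2687.76 / 2219.16 × 100 = 121.1161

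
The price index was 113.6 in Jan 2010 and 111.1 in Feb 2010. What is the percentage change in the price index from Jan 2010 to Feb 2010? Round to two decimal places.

Change = (111.1 − 113.6) / 113.6 × 100
       = -2.5 / 113.6 × 100 = -2.2007%

-2.20%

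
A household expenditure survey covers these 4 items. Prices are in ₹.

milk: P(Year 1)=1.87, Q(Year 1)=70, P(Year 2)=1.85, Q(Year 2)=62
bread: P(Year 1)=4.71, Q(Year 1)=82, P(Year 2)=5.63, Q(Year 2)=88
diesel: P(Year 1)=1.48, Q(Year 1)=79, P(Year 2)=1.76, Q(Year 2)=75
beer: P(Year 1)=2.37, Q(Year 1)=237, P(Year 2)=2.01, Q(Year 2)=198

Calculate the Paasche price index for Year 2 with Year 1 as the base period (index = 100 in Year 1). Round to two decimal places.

102.65

Paasche price index uses current-period quantities as weights.
ΣP(Year 2)·Q(Year 2) = 1.85×62 + 5.63×88 + 1.76×75 + 2.01×198 = 114.7 + 495.44 + 132 + 397.98 = 1140.12
ΣP(Year 1)·Q(Year 2) = 1.87×62 + 4.71×88 + 1.48×75 + 2.37×198 = 115.94 + 414.48 + 111 + 469.26 = 1110.68
Index = 1140.12 / 1110.68 × 100 = 102.6506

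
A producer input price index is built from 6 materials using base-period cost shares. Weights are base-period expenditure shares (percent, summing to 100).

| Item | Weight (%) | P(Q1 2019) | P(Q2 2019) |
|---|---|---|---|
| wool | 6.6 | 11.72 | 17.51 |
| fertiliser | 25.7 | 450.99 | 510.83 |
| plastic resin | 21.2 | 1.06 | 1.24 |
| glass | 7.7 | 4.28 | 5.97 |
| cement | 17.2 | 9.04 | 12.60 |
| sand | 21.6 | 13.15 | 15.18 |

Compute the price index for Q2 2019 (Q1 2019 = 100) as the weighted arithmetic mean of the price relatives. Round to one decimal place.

wool: 6.6 × (17.51/11.72) = 6.6 × 1.494027 = 9.8606
fertiliser: 25.7 × (510.83/450.99) = 25.7 × 1.132686 = 29.1100
plastic resin: 21.2 × (1.24/1.06) = 21.2 × 1.169811 = 24.8000
glass: 7.7 × (5.97/4.28) = 7.7 × 1.394860 = 10.7404
cement: 17.2 × (12.60/9.04) = 17.2 × 1.393805 = 23.9735
sand: 21.6 × (15.18/13.15) = 21.6 × 1.154373 = 24.9344
Index = Σ wᵢ·(p₁ᵢ/p₀ᵢ) = 9.8606 + 29.1100 + 24.8000 + 10.7404 + 23.9735 + 24.9344 = 123.4189

123.4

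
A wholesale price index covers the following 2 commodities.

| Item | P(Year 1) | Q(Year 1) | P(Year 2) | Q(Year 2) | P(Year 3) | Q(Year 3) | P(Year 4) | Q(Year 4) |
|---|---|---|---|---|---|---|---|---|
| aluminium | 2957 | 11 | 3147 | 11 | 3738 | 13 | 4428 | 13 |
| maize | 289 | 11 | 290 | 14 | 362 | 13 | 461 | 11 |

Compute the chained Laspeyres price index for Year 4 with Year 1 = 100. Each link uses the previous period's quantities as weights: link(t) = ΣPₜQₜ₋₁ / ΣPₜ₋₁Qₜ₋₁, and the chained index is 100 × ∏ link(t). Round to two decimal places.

Link Year 1→Year 2:
ΣP(Year 2)Q(Year 1) = 3147×11 + 290×11 = 34617 + 3190 = 37807
ΣP(Year 1)Q(Year 1) = 2957×11 + 289×11 = 32527 + 3179 = 35706
link = 37807/35706 = 1.058842
Link Year 2→Year 3:
ΣP(Year 3)Q(Year 2) = 3738×11 + 362×14 = 41118 + 5068 = 46186
ΣP(Year 2)Q(Year 2) = 3147×11 + 290×14 = 34617 + 4060 = 38677
link = 46186/38677 = 1.194146
Link Year 3→Year 4:
ΣP(Year 4)Q(Year 3) = 4428×13 + 461×13 = 57564 + 5993 = 63557
ΣP(Year 3)Q(Year 3) = 3738×13 + 362×13 = 48594 + 4706 = 53300
link = 63557/53300 = 1.192439
Chained index = 100 × 1.058842 × 1.194146 × 1.192439 = 150.7734

150.77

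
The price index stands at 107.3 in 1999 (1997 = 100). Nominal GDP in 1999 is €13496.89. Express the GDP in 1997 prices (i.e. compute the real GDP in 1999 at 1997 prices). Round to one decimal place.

12578.6

Real = Nominal ÷ (Index/100) = 13496.89 ÷ (107.3/100)
     = 13496.89 ÷ 1.073 = 12578.6486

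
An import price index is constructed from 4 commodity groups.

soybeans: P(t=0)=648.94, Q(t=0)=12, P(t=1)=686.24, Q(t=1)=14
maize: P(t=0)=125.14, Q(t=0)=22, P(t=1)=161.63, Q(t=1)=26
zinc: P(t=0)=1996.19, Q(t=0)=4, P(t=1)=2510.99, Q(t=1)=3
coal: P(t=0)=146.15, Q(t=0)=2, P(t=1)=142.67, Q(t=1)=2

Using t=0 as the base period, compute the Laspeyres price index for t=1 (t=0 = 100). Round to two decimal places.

Laspeyres price index uses base-period quantities as weights.
ΣP(t=1)·Q(t=0) = 686.24×12 + 161.63×22 + 2510.99×4 + 142.67×2 = 8234.88 + 3555.86 + 10043.96 + 285.34 = 22120.04
ΣP(t=0)·Q(t=0) = 648.94×12 + 125.14×22 + 1996.19×4 + 146.15×2 = 7787.28 + 2753.08 + 7984.76 + 292.3 = 18817.42
Index = 22120.04 / 18817.42 × 100 = 117.5509

117.55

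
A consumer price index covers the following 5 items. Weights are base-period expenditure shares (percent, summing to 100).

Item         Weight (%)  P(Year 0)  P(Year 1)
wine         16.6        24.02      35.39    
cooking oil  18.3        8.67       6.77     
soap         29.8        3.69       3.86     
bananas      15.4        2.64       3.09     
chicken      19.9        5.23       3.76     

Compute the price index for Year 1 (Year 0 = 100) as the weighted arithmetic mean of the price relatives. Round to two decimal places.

wine: 16.6 × (35.39/24.02) = 16.6 × 1.473356 = 24.4577
cooking oil: 18.3 × (6.77/8.67) = 18.3 × 0.780854 = 14.2896
soap: 29.8 × (3.86/3.69) = 29.8 × 1.046070 = 31.1729
bananas: 15.4 × (3.09/2.64) = 15.4 × 1.170455 = 18.0250
chicken: 19.9 × (3.76/5.23) = 19.9 × 0.718929 = 14.3067
Index = Σ wᵢ·(p₁ᵢ/p₀ᵢ) = 24.4577 + 14.2896 + 31.1729 + 18.0250 + 14.3067 = 102.2519

102.25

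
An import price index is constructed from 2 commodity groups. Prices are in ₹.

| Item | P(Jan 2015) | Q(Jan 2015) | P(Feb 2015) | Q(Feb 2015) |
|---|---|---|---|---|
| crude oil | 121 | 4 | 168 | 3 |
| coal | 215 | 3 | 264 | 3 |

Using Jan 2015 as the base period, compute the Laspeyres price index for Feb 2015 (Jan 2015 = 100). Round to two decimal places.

129.67

Laspeyres price index uses base-period quantities as weights.
ΣP(Feb 2015)·Q(Jan 2015) = 168×4 + 264×3 = 672 + 792 = 1464
ΣP(Jan 2015)·Q(Jan 2015) = 121×4 + 215×3 = 484 + 645 = 1129
Index = 1464 / 1129 × 100 = 129.6723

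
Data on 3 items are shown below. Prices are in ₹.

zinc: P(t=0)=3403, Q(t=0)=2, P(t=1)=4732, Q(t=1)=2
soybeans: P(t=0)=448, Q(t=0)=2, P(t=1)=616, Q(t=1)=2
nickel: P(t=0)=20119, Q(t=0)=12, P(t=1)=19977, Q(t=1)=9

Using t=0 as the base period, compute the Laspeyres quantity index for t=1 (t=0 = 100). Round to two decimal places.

75.77

Laspeyres quantity index uses base-period prices as weights.
ΣP(t=0)·Q(t=1) = 3403×2 + 448×2 + 20119×9 = 6806 + 896 + 181071 = 188773
ΣP(t=0)·Q(t=0) = 3403×2 + 448×2 + 20119×12 = 6806 + 896 + 241428 = 249130
Index = 188773 / 249130 × 100 = 75.7729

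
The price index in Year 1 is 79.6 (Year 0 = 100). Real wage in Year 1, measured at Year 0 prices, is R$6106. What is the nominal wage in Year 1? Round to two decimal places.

Nominal = Real × (Index/100) = 6106 × (79.6/100)
        = 6106 × 0.796 = 4860.3760

4860.38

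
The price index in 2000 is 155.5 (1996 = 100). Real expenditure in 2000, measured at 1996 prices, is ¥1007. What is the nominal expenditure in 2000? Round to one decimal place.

Nominal = Real × (Index/100) = 1007 × (155.5/100)
        = 1007 × 1.555 = 1565.8850

1565.9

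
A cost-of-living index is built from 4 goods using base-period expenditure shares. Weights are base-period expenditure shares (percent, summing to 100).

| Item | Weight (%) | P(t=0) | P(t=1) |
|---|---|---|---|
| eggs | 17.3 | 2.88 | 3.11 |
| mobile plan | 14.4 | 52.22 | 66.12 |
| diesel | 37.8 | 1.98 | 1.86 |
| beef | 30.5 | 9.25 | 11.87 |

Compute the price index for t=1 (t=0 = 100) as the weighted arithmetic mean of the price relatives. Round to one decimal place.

111.6

eggs: 17.3 × (3.11/2.88) = 17.3 × 1.079861 = 18.6816
mobile plan: 14.4 × (66.12/52.22) = 14.4 × 1.266182 = 18.2330
diesel: 37.8 × (1.86/1.98) = 37.8 × 0.939394 = 35.5091
beef: 30.5 × (11.87/9.25) = 30.5 × 1.283243 = 39.1389
Index = Σ wᵢ·(p₁ᵢ/p₀ᵢ) = 18.6816 + 18.2330 + 35.5091 + 39.1389 = 111.5626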